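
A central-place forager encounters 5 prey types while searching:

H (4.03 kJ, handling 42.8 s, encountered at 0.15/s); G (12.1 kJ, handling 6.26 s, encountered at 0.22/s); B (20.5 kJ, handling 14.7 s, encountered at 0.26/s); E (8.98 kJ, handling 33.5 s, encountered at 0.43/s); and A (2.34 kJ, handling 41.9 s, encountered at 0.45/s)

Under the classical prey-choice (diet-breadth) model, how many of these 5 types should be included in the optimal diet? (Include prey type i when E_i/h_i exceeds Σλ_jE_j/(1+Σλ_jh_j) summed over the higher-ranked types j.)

2

Rank by E/h (kJ/s): G 1.93, B 1.39, E 0.268, H 0.0942, A 0.0558. Include each in turn until the next type's E/h falls below the running intake rate.
Rate on top 1: 1.12. B: 1.39 > 1.12 → include.
Rate on top 2: 1.289. E: 0.268 < 1.289 → exclude; stop.
Optimal diet: G, B — 2 of 5 types.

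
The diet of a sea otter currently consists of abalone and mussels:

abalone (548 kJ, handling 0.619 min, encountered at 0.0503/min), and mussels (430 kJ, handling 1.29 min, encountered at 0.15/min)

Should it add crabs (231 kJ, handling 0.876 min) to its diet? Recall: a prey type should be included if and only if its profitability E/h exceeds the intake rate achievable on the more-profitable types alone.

Yes

Current rate: (0.0503×548 + 0.15×430)/(1 + 0.0503×0.619 + 0.15×1.29) = 75.18 kJ/min.
crabs: E/h = 231/0.876 = 263.7 kJ/min.
Since 263.7 > R, including crabs increases the long-run rate.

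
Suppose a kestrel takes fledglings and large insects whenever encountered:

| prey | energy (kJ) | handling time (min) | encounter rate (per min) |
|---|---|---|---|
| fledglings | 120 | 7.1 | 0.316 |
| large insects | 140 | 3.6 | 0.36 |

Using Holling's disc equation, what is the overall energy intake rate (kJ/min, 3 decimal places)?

R = Σλ_iE_i / (1 + Σλ_ih_i)
Numerator: 0.316×120 + 0.36×140 = 88.32
Denominator: 1 + 0.316×7.1 + 0.36×3.6 = 4.54
R = 88.32/4.54 = 19.46 kJ/min

19.455 kJ/min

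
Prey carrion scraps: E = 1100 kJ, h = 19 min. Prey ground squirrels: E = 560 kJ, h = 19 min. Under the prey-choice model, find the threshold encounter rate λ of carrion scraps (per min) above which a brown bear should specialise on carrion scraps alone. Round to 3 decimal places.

At the threshold, the rate on carrion scraps alone equals the profitability of ground squirrels: λ·1100/(1 + λ·19) = 560/19 = 29.47.
Rearranging, λ(1100 − 29.47×19) = 29.47, so λ = 29.47/540 = 0.05458 per min.

0.055 per min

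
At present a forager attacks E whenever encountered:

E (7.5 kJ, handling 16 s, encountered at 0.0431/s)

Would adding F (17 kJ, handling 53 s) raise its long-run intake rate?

Intake rate on the current diet: R = (0.0431×7.5) / (1 + 0.0431×16) = 0.3232/1.69 = 0.1913 kJ/s.
Profitability of F: 17/53 = 0.3208 kJ/s.
0.3208 > 0.1913, so adding F raises the average — include it.

Yes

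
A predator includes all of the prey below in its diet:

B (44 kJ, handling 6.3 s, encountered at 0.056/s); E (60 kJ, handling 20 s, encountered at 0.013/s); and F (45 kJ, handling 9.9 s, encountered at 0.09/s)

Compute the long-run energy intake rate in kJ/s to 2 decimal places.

Energy encountered per unit search time: 0.056×44 + 0.013×60 + 0.09×45 = 7.294 kJ/s.
Handling time per unit search time: 0.056×6.3 + 0.013×20 + 0.09×9.9 = 1.504.
Rate = 7.294/(1 + 1.504) = 2.913 kJ/s.

2.91 kJ/s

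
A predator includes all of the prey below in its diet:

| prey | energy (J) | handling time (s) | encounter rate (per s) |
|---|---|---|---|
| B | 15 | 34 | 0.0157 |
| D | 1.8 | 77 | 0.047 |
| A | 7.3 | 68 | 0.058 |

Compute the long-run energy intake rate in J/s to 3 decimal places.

R = (0.0157×15 + 0.047×1.8 + 0.058×7.3) / (1 + 0.0157×34 + 0.047×77 + 0.058×68) = 0.7435/9.097 = 0.08173 J/s.

0.082 J/s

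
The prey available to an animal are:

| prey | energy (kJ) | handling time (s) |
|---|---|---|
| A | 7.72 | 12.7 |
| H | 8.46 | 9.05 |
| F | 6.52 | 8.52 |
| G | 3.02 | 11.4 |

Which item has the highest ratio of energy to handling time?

In descending order of E/h:
H: 8.46/9.05 = 0.935 kJ/s
F: 6.52/8.52 = 0.765 kJ/s
A: 7.72/12.7 = 0.608 kJ/s
G: 3.02/11.4 = 0.265 kJ/s

H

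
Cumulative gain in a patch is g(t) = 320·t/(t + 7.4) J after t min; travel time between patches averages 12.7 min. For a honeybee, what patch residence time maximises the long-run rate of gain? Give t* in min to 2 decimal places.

Optimal t* satisfies g'(t*) = g(t*)/(T + t*).
g'(t) = 320·7.4/(t + 7.4)². Setting 320·7.4/(t+7.4)² = 320t/[(t+7.4)(12.7+t)] gives 7.4(12.7+t) = t(t+7.4), so t² = 7.4×12.7 = 93.98.
t* = √93.98 = 9.694 min.

9.69 min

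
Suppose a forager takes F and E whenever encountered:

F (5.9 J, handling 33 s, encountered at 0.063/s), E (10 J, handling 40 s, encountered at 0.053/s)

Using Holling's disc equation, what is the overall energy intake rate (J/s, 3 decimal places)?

R = Σλ_iE_i / (1 + Σλ_ih_i)
Numerator: 0.063×5.9 + 0.053×10 = 0.9017
Denominator: 1 + 0.063×33 + 0.053×40 = 5.199
R = 0.9017/5.199 = 0.1734 J/s

0.173 J/s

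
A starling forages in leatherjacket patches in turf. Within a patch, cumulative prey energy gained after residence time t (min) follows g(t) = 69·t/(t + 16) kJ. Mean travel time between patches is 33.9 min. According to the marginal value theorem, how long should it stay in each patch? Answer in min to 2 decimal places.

23.29 min

Maximise g(t)/(T+t): set derivative to zero → g'(t)(T+t) = g(t).
g'(t) = 69·16/(t + 16)². Setting 69·16/(t+16)² = 69t/[(t+16)(33.9+t)] gives 16(33.9+t) = t(t+16), so t² = 16×33.9 = 542.4.
t* = √542.4 = 23.29 min.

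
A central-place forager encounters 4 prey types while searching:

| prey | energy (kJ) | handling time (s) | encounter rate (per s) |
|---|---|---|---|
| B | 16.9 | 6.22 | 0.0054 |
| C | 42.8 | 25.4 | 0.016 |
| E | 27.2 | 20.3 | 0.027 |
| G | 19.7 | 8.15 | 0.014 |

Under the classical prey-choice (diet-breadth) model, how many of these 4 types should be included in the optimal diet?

4

Profitabilities (E/h, kJ/s): B 2.72, G 2.42, C 1.69, E 1.34. Add prey in this order while the next type's profitability exceeds the intake rate on those already taken.
Rate on top 1: 0.08829. G: 2.42 > 0.08829 → include.
Rate on top 2: 0.3198. C: 1.69 > 0.3198 → include.
Rate on top 3: 0.6768. E: 1.34 > 0.6768 → include.
Optimal diet: B, G, C, E — 4 of 4 types.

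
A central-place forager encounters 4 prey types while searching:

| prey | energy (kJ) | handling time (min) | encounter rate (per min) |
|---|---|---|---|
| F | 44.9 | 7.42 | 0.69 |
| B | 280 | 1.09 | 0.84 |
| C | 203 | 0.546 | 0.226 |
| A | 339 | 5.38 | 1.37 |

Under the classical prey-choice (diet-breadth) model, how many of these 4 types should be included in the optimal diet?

2

Profitabilities (E/h, kJ/min): C 372, B 257, A 63, F 6.05. Add prey in this order while the next type's profitability exceeds the intake rate on those already taken.
Rate on top 1: 40.84. B: 257 > 40.84 → include.
Rate on top 2: 137.9. A: 63 < 137.9 → exclude; stop.
Optimal diet: C, B — 2 of 4 types.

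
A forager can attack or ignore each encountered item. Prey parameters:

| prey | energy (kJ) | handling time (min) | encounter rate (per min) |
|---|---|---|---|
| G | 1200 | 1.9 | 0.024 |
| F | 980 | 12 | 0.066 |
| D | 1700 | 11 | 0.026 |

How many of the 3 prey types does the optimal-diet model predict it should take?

E/h in descending order: G 632, D 155, F 81.7 kJ/min. The optimal diet is the largest prefix of this list for which every included type satisfies E_i/h_i > R on the types above it.
Rate on top 1: 27.54. D: 155 > 27.54 → include.
Rate on top 2: 54.82. F: 81.7 > 54.82 → include.
Optimal diet: G, D, F — 3 of 3 types.

3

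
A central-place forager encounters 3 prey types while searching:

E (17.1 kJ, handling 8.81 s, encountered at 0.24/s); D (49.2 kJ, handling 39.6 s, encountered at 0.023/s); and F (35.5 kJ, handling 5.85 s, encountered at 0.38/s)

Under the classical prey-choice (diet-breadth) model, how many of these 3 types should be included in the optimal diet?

Rank by E/h (kJ/s): F 6.07, E 1.94, D 1.24. Include each in turn until the next type's E/h falls below the running intake rate.
Rate on top 1: 4.186. E: 1.94 < 4.186 → exclude; stop.
Optimal diet: F — 1 of 3 types.

1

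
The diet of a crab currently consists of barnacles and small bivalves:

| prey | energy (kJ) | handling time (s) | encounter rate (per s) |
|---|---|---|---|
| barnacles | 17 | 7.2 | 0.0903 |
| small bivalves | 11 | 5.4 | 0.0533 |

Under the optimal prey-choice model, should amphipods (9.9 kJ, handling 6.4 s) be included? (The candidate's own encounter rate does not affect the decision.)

Yes

On barnacles and small bivalves alone, R = ΣλE/(1+Σλh) = 2.121/1.938 = 1.095 kJ/s.
Profitability of amphipods: 9.9/6.4 = 1.547 kJ/s.
1.547 > 1.095, so adding amphipods raises the average — include it.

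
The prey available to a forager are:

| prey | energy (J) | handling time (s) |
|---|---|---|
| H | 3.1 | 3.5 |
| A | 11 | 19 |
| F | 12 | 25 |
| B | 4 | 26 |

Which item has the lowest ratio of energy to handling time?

In descending order of E/h:
H: 3.1/3.5 = 0.886 J/s
A: 11/19 = 0.579 J/s
F: 12/25 = 0.48 J/s
B: 4/26 = 0.154 J/s

B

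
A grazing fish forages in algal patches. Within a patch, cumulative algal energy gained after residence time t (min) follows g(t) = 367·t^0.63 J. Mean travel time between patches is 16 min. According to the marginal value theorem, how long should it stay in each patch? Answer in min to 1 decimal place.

27.2 min

Optimal t* satisfies g'(t*) = g(t*)/(T + t*).
g'(t) = 0.63·367·t^-0.37. Setting 0.63·367·t^-0.37 = 367·t^0.63/(16+t) gives 0.63(16+t) = t, so 0.37·t = 0.63×16.
t* = 0.63×16/0.37 = 27.24 min.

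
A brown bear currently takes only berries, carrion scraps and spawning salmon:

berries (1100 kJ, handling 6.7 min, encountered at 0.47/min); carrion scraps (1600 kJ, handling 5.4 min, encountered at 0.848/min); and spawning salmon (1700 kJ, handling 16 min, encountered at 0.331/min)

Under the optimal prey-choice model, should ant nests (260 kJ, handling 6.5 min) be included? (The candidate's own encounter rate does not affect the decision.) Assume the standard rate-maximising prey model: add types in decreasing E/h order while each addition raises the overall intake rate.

On berries, carrion scraps and spawning salmon alone, R = ΣλE/(1+Σλh) = 2436/14.02 = 173.7 kJ/min.
Profitability of ant nests: 260/6.5 = 40 kJ/min.
40 < 173.7, so adding ant nests would lower the average — exclude it.

No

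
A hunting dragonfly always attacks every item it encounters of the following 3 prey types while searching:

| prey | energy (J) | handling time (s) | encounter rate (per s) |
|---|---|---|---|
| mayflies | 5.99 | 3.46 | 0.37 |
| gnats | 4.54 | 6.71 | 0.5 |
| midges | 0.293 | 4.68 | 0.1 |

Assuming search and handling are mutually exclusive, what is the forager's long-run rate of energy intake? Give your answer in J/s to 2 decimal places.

Energy encountered per unit search time: 0.37×5.99 + 0.5×4.54 + 0.1×0.293 = 4.516 J/s.
Handling time per unit search time: 0.37×3.46 + 0.5×6.71 + 0.1×4.68 = 5.103.
Rate = 4.516/(1 + 5.103) = 0.7399 J/s.

0.74 J/s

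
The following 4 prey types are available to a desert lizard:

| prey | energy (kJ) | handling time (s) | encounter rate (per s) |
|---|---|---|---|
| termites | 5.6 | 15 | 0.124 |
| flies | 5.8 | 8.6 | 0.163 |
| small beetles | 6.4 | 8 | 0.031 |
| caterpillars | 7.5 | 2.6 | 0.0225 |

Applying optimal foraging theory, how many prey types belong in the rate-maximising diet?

3

Rank by E/h (kJ/s): caterpillars 2.88, small beetles 0.8, flies 0.674, termites 0.373. Include each in turn until the next type's E/h falls below the running intake rate.
Rate on top 1: 0.1594. small beetles: 0.8 > 0.1594 → include.
Rate on top 2: 0.281. flies: 0.674 > 0.281 → include.
Rate on top 3: 0.4846. termites: 0.373 < 0.4846 → exclude; stop.
Optimal diet: caterpillars, small beetles, flies — 3 of 4 types.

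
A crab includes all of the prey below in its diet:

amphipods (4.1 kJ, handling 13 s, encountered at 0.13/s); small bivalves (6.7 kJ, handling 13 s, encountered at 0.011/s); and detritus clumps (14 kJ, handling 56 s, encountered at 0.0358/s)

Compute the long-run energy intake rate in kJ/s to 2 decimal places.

0.23 kJ/s

R = Σλ_iE_i / (1 + Σλ_ih_i)
Numerator: 0.13×4.1 + 0.011×6.7 + 0.0358×14 = 1.108
Denominator: 1 + 0.13×13 + 0.011×13 + 0.0358×56 = 4.838
R = 1.108/4.838 = 0.229 kJ/s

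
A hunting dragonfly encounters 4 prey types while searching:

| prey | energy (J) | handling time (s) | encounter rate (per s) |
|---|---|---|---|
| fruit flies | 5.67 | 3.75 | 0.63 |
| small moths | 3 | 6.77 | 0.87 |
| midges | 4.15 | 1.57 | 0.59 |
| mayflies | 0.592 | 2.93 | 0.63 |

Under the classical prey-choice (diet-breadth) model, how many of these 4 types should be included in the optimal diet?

E/h in descending order: midges 2.64, fruit flies 1.51, small moths 0.443, mayflies 0.202 J/s. The optimal diet is the largest prefix of this list for which every included type satisfies E_i/h_i > R on the types above it.
Rate on top 1: 1.271. fruit flies: 1.51 > 1.271 → include.
Rate on top 2: 1.404. small moths: 0.443 < 1.404 → exclude; stop.
Optimal diet: midges, fruit flies — 2 of 4 types.

2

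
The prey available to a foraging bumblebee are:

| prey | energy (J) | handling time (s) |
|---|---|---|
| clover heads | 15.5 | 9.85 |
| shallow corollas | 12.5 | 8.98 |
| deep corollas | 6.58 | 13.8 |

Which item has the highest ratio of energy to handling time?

clover heads

Profitability E/h (J/s): clover heads = 15.5/9.85 = 1.57, shallow corollas = 12.5/8.98 = 1.39, deep corollas = 6.58/13.8 = 0.477.
Ranked: clover heads > shallow corollas > deep corollas.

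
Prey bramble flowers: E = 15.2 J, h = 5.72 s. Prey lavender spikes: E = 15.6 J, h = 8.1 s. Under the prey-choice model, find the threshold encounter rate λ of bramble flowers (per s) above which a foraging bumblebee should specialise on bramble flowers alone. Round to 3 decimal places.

Drop lavender spikes once their profitability E₂/h₂ falls below the rate achievable on bramble flowers alone: E₂/h₂ = λE₁/(1 + λh₁).
Solve for λ: λE₁h₂ = E₂(1 + λh₁) → λ(E₁h₂ − E₂h₁) = E₂ → λ = E₂/(E₁h₂ − E₂h₁).
λ = 15.6/(15.2×8.1 − 15.6×5.72) = 15.6/33.89 = 0.4603 per s.

0.460 per s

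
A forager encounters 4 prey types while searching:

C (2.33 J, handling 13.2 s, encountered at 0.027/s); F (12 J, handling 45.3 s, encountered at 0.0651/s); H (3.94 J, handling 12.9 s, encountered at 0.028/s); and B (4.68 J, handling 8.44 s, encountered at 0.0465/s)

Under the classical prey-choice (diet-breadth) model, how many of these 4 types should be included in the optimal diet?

3

Rank by E/h (J/s): B 0.555, H 0.305, F 0.265, C 0.177. Include each in turn until the next type's E/h falls below the running intake rate.
Rate on top 1: 0.1563. H: 0.305 > 0.1563 → include.
Rate on top 2: 0.187. F: 0.265 > 0.187 → include.
Rate on top 3: 0.2359. C: 0.177 < 0.2359 → exclude; stop.
Optimal diet: B, H, F — 3 of 4 types.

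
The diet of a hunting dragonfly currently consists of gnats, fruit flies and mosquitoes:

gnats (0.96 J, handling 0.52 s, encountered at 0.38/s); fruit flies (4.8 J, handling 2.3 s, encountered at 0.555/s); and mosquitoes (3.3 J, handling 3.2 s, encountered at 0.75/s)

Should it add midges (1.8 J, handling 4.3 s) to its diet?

No

Intake rate on the current diet: R = (0.38×0.96 + 0.555×4.8 + 0.75×3.3) / (1 + 0.38×0.52 + 0.555×2.3 + 0.75×3.2) = 5.504/4.874 = 1.129 J/s.
Profitability of midges: 1.8/4.3 = 0.4186 J/s.
Since 0.4186 < R, time spent handling midges is better spent searching.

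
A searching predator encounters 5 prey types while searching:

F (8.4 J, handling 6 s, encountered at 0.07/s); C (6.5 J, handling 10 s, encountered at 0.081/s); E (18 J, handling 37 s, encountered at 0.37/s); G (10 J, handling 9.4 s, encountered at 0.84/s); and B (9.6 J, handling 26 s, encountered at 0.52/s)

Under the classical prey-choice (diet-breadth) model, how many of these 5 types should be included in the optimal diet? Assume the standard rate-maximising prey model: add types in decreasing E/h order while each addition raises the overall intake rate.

Profitabilities (E/h, J/s): F 1.4, G 1.06, C 0.65, E 0.486, B 0.369. Add prey in this order while the next type's profitability exceeds the intake rate on those already taken.
Rate on top 1: 0.4141. G: 1.06 > 0.4141 → include.
Rate on top 2: 0.9648. C: 0.65 < 0.9648 → exclude; stop.
Optimal diet: F, G — 2 of 5 types.

2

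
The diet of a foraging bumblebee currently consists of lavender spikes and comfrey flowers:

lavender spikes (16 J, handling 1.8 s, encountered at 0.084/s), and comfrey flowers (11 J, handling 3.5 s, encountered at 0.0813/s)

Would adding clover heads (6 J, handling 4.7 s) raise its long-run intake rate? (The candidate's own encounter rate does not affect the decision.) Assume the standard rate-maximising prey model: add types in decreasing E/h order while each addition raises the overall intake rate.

No

Intake rate on the current diet: R = (0.084×16 + 0.0813×11) / (1 + 0.084×1.8 + 0.0813×3.5) = 2.238/1.436 = 1.559 J/s.
clover heads: E/h = 6/4.7 = 1.277 J/s.
Since 1.277 < R, time spent handling clover heads is better spent searching.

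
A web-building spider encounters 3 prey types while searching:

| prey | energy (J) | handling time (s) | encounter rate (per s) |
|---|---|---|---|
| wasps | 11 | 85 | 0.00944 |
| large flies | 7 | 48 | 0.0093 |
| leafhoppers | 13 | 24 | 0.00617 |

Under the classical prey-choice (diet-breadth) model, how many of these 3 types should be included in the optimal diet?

3

Profitabilities (E/h, J/s): leafhoppers 0.542, large flies 0.146, wasps 0.129. Add prey in this order while the next type's profitability exceeds the intake rate on those already taken.
Rate on top 1: 0.06986. large flies: 0.146 > 0.06986 → include.
Rate on top 2: 0.09113. wasps: 0.129 > 0.09113 → include.
Optimal diet: leafhoppers, large flies, wasps — 3 of 3 types.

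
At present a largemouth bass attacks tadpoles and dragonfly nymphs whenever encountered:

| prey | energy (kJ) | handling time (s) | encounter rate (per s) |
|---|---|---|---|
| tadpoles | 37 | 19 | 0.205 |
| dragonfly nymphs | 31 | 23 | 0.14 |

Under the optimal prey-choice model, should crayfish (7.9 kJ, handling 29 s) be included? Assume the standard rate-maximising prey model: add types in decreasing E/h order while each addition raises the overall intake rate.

No

Intake rate on the current diet: R = (0.205×37 + 0.14×31) / (1 + 0.205×19 + 0.14×23) = 11.93/8.115 = 1.47 kJ/s.
crayfish: E/h = 7.9/29 = 0.2724 kJ/s.
0.2724 < 1.47, so adding crayfish would lower the average — exclude it.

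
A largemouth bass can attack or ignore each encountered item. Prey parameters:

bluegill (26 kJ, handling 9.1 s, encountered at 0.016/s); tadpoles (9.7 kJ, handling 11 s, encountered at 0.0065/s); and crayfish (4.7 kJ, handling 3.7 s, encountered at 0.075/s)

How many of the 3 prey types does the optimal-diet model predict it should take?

Profitabilities (E/h, kJ/s): bluegill 2.86, crayfish 1.27, tadpoles 0.882. Add prey in this order while the next type's profitability exceeds the intake rate on those already taken.
Rate on top 1: 0.3631. crayfish: 1.27 > 0.3631 → include.
Rate on top 2: 0.54. tadpoles: 0.882 > 0.54 → include.
Optimal diet: bluegill, crayfish, tadpoles — 3 of 3 types.

3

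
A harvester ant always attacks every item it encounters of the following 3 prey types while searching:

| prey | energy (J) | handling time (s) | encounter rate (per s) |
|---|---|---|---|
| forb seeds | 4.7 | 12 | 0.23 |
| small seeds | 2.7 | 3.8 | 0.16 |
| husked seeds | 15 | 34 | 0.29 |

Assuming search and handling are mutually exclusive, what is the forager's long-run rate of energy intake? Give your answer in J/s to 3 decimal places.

R = Σλ_iE_i / (1 + Σλ_ih_i)
Numerator: 0.23×4.7 + 0.16×2.7 + 0.29×15 = 5.863
Denominator: 1 + 0.23×12 + 0.16×3.8 + 0.29×34 = 14.23
R = 5.863/14.23 = 0.4121 J/s

0.412 J/s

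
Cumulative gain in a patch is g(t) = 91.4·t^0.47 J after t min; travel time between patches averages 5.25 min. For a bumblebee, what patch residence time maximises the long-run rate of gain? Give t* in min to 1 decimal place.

4.7 min

Optimal t* satisfies g'(t*) = g(t*)/(T + t*).
g'(t) = 0.47·91.4·t^-0.53. Setting 0.47·91.4·t^-0.53 = 91.4·t^0.47/(5.25+t) gives 0.47(5.25+t) = t, so 0.53·t = 0.47×5.25.
t* = 0.47×5.25/0.53 = 4.656 min.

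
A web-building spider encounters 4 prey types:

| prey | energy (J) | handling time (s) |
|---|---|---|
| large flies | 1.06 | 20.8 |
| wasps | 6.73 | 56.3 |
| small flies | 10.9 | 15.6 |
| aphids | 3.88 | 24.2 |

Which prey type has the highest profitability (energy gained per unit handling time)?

small flies

Profitability E/h (J/s): large flies = 1.06/20.8 = 0.051, wasps = 6.73/56.3 = 0.12, small flies = 10.9/15.6 = 0.699, aphids = 3.88/24.2 = 0.16.
Ranked: small flies > aphids > wasps > large flies.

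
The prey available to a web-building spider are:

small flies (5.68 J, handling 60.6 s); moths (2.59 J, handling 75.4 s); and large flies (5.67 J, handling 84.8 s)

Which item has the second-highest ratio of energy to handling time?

In descending order of E/h:
small flies: 5.68/60.6 = 0.0937 J/s
large flies: 5.67/84.8 = 0.0669 J/s
moths: 2.59/75.4 = 0.0344 J/s

large flies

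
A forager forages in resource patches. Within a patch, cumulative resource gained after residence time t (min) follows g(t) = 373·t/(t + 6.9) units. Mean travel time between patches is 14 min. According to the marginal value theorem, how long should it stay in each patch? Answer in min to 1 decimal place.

9.8 min

Optimal t* satisfies g'(t*) = g(t*)/(T + t*).
g'(t) = 373·6.9/(t + 6.9)². Setting 373·6.9/(t+6.9)² = 373t/[(t+6.9)(14+t)] gives 6.9(14+t) = t(t+6.9), so t² = 6.9×14 = 96.6.
t* = √96.6 = 9.829 min.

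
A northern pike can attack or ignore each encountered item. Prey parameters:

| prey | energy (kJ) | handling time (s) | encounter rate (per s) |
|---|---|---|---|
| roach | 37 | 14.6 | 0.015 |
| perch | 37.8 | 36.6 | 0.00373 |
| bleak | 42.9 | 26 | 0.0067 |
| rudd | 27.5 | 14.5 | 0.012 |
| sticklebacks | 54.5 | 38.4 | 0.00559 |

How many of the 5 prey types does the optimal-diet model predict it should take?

E/h in descending order: roach 2.53, rudd 1.9, bleak 1.65, sticklebacks 1.42, perch 1.03 kJ/s. The optimal diet is the largest prefix of this list for which every included type satisfies E_i/h_i > R on the types above it.
Rate on top 1: 0.4553. rudd: 1.9 > 0.4553 → include.
Rate on top 2: 0.6353. bleak: 1.65 > 0.6353 → include.
Rate on top 3: 0.7481. sticklebacks: 1.42 > 0.7481 → include.
Rate on top 4: 0.829. perch: 1.03 > 0.829 → include.
Optimal diet: roach, rudd, bleak, sticklebacks, perch — 5 of 5 types.

5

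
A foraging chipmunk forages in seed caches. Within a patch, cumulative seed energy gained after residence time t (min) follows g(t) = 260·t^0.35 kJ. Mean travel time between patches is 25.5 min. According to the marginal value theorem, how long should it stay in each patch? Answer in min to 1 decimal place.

13.7 min

Maximise g(t)/(T+t): set derivative to zero → g'(t)(T+t) = g(t).
g'(t) = 0.35·260·t^-0.65. Setting 0.35·260·t^-0.65 = 260·t^0.35/(25.5+t) gives 0.35(25.5+t) = t, so 0.65·t = 0.35×25.5.
t* = 0.35×25.5/0.65 = 13.73 min.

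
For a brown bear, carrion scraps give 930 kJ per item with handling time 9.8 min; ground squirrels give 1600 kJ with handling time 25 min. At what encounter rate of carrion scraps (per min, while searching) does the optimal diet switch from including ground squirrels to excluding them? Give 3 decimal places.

0.211 per min

Drop ground squirrels once their profitability E₂/h₂ falls below the rate achievable on carrion scraps alone: E₂/h₂ = λE₁/(1 + λh₁).
Solve for λ: λE₁h₂ = E₂(1 + λh₁) → λ(E₁h₂ − E₂h₁) = E₂ → λ = E₂/(E₁h₂ − E₂h₁).
λ = 1600/(930×25 − 1600×9.8) = 1600/7570 = 0.2114 per min.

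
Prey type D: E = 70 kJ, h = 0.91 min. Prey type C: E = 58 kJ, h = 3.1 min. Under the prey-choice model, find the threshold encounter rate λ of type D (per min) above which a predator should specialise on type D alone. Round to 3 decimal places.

The zero-one rule: include type C iff E₂/h₂ > λE₁/(1+λh₁). Equality gives the switch point.
λE₁h₂ = E₂ + λE₂h₁ ⇒ λ = E₂/(E₁h₂ − E₂h₁) = 58/(217 − 52.78) = 0.3532 per min.

0.353 per min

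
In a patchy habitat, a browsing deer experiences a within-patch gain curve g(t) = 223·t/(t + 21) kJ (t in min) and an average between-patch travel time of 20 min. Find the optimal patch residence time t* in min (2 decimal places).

Maximise g(t)/(T+t): set derivative to zero → g'(t)(T+t) = g(t).
g'(t) = 223·21/(t + 21)². Setting 223·21/(t+21)² = 223t/[(t+21)(20+t)] gives 21(20+t) = t(t+21), so t² = 21×20 = 420.
t* = √420 = 20.49 min.

20.49 min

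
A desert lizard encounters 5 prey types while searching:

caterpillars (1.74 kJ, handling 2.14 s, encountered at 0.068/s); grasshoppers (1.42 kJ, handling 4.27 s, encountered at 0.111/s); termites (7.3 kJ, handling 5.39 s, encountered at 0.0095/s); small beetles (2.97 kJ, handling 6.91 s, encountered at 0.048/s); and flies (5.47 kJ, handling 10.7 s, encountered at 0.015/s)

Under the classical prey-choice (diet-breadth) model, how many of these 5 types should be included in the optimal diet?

Rank by E/h (kJ/s): termites 1.35, caterpillars 0.813, flies 0.511, small beetles 0.43, grasshoppers 0.333. Include each in turn until the next type's E/h falls below the running intake rate.
Rate on top 1: 0.06597. caterpillars: 0.813 > 0.06597 → include.
Rate on top 2: 0.1568. flies: 0.511 > 0.1568 → include.
Rate on top 3: 0.1987. small beetles: 0.43 > 0.1987 → include.
Rate on top 4: 0.2441. grasshoppers: 0.333 > 0.2441 → include.
Optimal diet: termites, caterpillars, flies, small beetles, grasshoppers — 5 of 5 types.

5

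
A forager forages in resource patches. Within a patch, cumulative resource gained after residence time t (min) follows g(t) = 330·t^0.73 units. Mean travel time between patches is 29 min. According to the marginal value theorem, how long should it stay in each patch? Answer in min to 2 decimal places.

78.41 min

Maximise g(t)/(T+t): set derivative to zero → g'(t)(T+t) = g(t).
g'(t) = 0.73·330·t^-0.27. Setting 0.73·330·t^-0.27 = 330·t^0.73/(29+t) gives 0.73(29+t) = t, so 0.27·t = 0.73×29.
t* = 0.73×29/0.27 = 78.41 min.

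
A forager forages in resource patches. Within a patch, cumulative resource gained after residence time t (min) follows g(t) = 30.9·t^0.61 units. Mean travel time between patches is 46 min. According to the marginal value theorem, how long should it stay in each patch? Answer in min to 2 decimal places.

By the marginal value theorem, leave when the instantaneous gain rate g'(t) equals the habitat-wide average g(t)/(T + t).
g'(t) = 0.61·30.9·t^-0.39. Setting 0.61·30.9·t^-0.39 = 30.9·t^0.61/(46+t) gives 0.61(46+t) = t, so 0.39·t = 0.61×46.
t* = 0.61×46/0.39 = 71.95 min.

71.95 min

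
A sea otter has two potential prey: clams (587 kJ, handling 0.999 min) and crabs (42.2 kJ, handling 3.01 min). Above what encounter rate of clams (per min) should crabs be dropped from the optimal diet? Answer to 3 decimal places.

Drop crabs once their profitability E₂/h₂ falls below the rate achievable on clams alone: E₂/h₂ = λE₁/(1 + λh₁).
Solve for λ: λE₁h₂ = E₂(1 + λh₁) → λ(E₁h₂ − E₂h₁) = E₂ → λ = E₂/(E₁h₂ − E₂h₁).
λ = 42.2/(587×3.01 − 42.2×0.999) = 42.2/1725 = 0.02447 per min.

0.024 per min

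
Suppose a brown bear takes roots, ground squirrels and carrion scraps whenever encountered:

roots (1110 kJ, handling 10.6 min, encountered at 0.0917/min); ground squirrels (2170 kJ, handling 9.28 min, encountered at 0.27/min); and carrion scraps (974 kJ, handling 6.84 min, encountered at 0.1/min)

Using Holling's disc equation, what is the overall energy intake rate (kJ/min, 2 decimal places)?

R = Σλ_iE_i / (1 + Σλ_ih_i)
Numerator: 0.0917×1110 + 0.27×2170 + 0.1×974 = 785.1
Denominator: 1 + 0.0917×10.6 + 0.27×9.28 + 0.1×6.84 = 5.162
R = 785.1/5.162 = 152.1 kJ/min

152.10 kJ/min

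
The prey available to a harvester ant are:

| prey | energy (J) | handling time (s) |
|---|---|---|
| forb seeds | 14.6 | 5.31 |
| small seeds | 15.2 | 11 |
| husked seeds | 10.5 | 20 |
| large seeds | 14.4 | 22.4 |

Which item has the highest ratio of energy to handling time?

forb seeds

In descending order of E/h:
forb seeds: 14.6/5.31 = 2.75 J/s
small seeds: 15.2/11 = 1.38 J/s
large seeds: 14.4/22.4 = 0.643 J/s
husked seeds: 10.5/20 = 0.525 J/s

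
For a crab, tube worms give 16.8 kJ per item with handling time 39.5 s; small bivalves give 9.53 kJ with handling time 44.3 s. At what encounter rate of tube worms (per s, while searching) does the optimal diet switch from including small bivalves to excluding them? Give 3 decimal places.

0.026 per s

The zero-one rule: include small bivalves iff E₂/h₂ > λE₁/(1+λh₁). Equality gives the switch point.
λE₁h₂ = E₂ + λE₂h₁ ⇒ λ = E₂/(E₁h₂ − E₂h₁) = 9.53/(744.2 − 376.4) = 0.02591 per s.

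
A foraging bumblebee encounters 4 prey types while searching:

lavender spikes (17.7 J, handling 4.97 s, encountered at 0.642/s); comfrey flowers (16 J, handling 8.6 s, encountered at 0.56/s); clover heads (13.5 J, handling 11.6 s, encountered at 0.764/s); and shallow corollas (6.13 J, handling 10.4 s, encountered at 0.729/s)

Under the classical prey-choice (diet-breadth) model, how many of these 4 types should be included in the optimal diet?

1

E/h in descending order: lavender spikes 3.56, comfrey flowers 1.86, clover heads 1.16, shallow corollas 0.589 J/s. The optimal diet is the largest prefix of this list for which every included type satisfies E_i/h_i > R on the types above it.
Rate on top 1: 2.712. comfrey flowers: 1.86 < 2.712 → exclude; stop.
Optimal diet: lavender spikes — 1 of 4 types.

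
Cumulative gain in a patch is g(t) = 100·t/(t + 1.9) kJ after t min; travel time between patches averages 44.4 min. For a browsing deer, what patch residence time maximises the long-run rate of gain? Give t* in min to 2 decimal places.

9.18 min

By the marginal value theorem, leave when the instantaneous gain rate g'(t) equals the habitat-wide average g(t)/(T + t).
g'(t) = 100·1.9/(t + 1.9)². Setting 100·1.9/(t+1.9)² = 100t/[(t+1.9)(44.4+t)] gives 1.9(44.4+t) = t(t+1.9), so t² = 1.9×44.4 = 84.36.
t* = √84.36 = 9.185 min.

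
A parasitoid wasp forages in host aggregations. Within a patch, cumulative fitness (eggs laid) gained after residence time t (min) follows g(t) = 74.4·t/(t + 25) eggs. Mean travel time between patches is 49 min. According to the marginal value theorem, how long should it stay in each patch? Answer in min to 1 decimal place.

By the marginal value theorem, leave when the instantaneous gain rate g'(t) equals the habitat-wide average g(t)/(T + t).
g'(t) = 74.4·25/(t + 25)². Setting 74.4·25/(t+25)² = 74.4t/[(t+25)(49+t)] gives 25(49+t) = t(t+25), so t² = 25×49 = 1225.
t* = √1225 = 35 min.

35.0 min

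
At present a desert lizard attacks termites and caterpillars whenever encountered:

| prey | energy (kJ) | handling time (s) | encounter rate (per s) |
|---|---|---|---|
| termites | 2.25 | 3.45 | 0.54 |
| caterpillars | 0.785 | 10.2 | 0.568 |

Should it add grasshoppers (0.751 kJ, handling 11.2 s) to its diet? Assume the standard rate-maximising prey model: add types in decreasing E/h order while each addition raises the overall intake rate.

Current rate: (0.54×2.25 + 0.568×0.785)/(1 + 0.54×3.45 + 0.568×10.2) = 0.1919 kJ/s.
grasshoppers: E/h = 0.751/11.2 = 0.06705 kJ/s.
0.06705 < 0.1919, so adding grasshoppers would lower the average — exclude it.

No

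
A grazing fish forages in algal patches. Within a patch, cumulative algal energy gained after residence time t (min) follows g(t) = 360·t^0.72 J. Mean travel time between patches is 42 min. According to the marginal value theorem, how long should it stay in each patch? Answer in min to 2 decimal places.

By the marginal value theorem, leave when the instantaneous gain rate g'(t) equals the habitat-wide average g(t)/(T + t).
g'(t) = 0.72·360·t^-0.28. Setting 0.72·360·t^-0.28 = 360·t^0.72/(42+t) gives 0.72(42+t) = t, so 0.28·t = 0.72×42.
t* = 0.72×42/0.28 = 108 min.

108.00 min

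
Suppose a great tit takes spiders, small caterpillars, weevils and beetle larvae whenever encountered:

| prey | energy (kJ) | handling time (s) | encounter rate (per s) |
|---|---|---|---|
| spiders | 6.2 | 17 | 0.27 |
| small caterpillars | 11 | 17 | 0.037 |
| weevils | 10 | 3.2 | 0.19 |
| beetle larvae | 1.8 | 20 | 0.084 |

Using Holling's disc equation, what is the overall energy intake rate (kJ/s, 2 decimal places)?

R = (0.27×6.2 + 0.037×11 + 0.19×10 + 0.084×1.8) / (1 + 0.27×17 + 0.037×17 + 0.19×3.2 + 0.084×20) = 4.132/8.507 = 0.4857 kJ/s.

0.49 kJ/s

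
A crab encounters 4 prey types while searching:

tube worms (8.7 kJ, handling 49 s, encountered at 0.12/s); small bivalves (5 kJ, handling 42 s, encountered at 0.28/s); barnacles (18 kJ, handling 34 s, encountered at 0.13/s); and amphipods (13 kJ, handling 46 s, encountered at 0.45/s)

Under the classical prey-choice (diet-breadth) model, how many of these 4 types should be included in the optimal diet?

Rank by E/h (kJ/s): barnacles 0.529, amphipods 0.283, tube worms 0.178, small bivalves 0.119. Include each in turn until the next type's E/h falls below the running intake rate.
Rate on top 1: 0.4317. amphipods: 0.283 < 0.4317 → exclude; stop.
Optimal diet: barnacles — 1 of 4 types.

1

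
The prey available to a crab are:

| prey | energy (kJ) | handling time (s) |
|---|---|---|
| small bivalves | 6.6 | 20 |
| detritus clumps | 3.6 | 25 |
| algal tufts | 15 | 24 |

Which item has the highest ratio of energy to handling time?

Profitability E/h (kJ/s): small bivalves = 6.6/20 = 0.33, detritus clumps = 3.6/25 = 0.144, algal tufts = 15/24 = 0.625.
Ranked: algal tufts > small bivalves > detritus clumps.

algal tufts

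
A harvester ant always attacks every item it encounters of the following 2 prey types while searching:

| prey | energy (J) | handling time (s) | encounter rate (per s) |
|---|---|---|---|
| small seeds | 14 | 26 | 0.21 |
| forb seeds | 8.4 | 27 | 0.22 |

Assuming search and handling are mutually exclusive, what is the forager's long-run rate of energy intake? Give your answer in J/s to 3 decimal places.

0.386 J/s

R = Σλ_iE_i / (1 + Σλ_ih_i)
Numerator: 0.21×14 + 0.22×8.4 = 4.788
Denominator: 1 + 0.21×26 + 0.22×27 = 12.4
R = 4.788/12.4 = 0.3861 J/s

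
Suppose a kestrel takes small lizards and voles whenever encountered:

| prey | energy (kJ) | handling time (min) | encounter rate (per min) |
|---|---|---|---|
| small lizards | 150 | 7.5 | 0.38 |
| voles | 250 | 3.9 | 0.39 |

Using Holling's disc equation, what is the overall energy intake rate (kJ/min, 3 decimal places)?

28.766 kJ/min

R = (0.38×150 + 0.39×250) / (1 + 0.38×7.5 + 0.39×3.9) = 154.5/5.371 = 28.77 kJ/min.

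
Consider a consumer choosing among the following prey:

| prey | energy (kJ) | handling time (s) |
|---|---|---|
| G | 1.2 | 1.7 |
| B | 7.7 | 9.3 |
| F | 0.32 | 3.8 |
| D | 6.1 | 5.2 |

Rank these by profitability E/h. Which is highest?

D

Profitability E/h (kJ/s): G = 1.2/1.7 = 0.706, B = 7.7/9.3 = 0.828, F = 0.32/3.8 = 0.0842, D = 6.1/5.2 = 1.17.
Ranked: D > B > G > F.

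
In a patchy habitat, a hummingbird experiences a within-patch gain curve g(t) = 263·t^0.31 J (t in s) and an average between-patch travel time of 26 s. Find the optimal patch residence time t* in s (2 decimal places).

11.68 s

Optimal t* satisfies g'(t*) = g(t*)/(T + t*).
g'(t) = 0.31·263·t^-0.69. Setting 0.31·263·t^-0.69 = 263·t^0.31/(26+t) gives 0.31(26+t) = t, so 0.69·t = 0.31×26.
t* = 0.31×26/0.69 = 11.68 s.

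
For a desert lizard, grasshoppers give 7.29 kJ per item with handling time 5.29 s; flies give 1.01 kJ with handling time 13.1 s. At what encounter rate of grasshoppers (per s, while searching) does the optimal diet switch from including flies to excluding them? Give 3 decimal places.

0.011 per s

The zero-one rule: include flies iff E₂/h₂ > λE₁/(1+λh₁). Equality gives the switch point.
λE₁h₂ = E₂ + λE₂h₁ ⇒ λ = E₂/(E₁h₂ − E₂h₁) = 1.01/(95.5 − 5.343) = 0.0112 per s.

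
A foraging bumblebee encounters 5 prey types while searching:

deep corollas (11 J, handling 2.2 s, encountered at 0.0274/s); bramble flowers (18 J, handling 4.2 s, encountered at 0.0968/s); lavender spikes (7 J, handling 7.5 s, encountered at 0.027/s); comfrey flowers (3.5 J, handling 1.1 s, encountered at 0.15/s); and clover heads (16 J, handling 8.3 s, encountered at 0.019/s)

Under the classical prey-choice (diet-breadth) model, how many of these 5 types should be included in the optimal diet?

4

E/h in descending order: deep corollas 5, bramble flowers 4.29, comfrey flowers 3.18, clover heads 1.93, lavender spikes 0.933 J/s. The optimal diet is the largest prefix of this list for which every included type satisfies E_i/h_i > R on the types above it.
Rate on top 1: 0.2843. bramble flowers: 4.29 > 0.2843 → include.
Rate on top 2: 1.393. comfrey flowers: 3.18 > 1.393 → include.
Rate on top 3: 1.574. clover heads: 1.93 > 1.574 → include.
Rate on top 4: 1.605. lavender spikes: 0.933 < 1.605 → exclude; stop.
Optimal diet: deep corollas, bramble flowers, comfrey flowers, clover heads — 4 of 5 types.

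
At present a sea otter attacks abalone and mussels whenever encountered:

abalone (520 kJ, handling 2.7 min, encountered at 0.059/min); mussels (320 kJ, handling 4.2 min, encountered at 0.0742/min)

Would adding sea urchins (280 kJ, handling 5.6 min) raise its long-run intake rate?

Yes

Intake rate on the current diet: R = (0.059×520 + 0.0742×320) / (1 + 0.059×2.7 + 0.0742×4.2) = 54.42/1.471 = 37 kJ/min.
sea urchins: E/h = 280/5.6 = 50 kJ/min.
50 > 37, so adding sea urchins raises the average — include it.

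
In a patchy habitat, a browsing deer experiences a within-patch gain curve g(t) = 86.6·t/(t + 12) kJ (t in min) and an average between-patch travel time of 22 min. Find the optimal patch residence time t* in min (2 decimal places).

16.25 min

Optimal t* satisfies g'(t*) = g(t*)/(T + t*).
g'(t) = 86.6·12/(t + 12)². Setting 86.6·12/(t+12)² = 86.6t/[(t+12)(22+t)] gives 12(22+t) = t(t+12), so t² = 12×22 = 264.
t* = √264 = 16.25 min.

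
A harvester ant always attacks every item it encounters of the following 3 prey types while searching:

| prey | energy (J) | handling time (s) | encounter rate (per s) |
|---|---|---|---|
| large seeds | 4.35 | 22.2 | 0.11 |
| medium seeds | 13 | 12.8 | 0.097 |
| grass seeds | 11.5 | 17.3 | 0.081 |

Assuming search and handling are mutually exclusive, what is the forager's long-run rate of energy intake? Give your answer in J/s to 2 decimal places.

0.44 J/s

R = Σλ_iE_i / (1 + Σλ_ih_i)
Numerator: 0.11×4.35 + 0.097×13 + 0.081×11.5 = 2.671
Denominator: 1 + 0.11×22.2 + 0.097×12.8 + 0.081×17.3 = 6.085
R = 2.671/6.085 = 0.439 J/s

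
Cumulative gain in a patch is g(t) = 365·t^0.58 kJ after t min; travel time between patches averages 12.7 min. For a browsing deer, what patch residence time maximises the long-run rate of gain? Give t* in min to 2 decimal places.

17.54 min

Maximise g(t)/(T+t): set derivative to zero → g'(t)(T+t) = g(t).
g'(t) = 0.58·365·t^-0.42. Setting 0.58·365·t^-0.42 = 365·t^0.58/(12.7+t) gives 0.58(12.7+t) = t, so 0.42·t = 0.58×12.7.
t* = 0.58×12.7/0.42 = 17.54 min.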